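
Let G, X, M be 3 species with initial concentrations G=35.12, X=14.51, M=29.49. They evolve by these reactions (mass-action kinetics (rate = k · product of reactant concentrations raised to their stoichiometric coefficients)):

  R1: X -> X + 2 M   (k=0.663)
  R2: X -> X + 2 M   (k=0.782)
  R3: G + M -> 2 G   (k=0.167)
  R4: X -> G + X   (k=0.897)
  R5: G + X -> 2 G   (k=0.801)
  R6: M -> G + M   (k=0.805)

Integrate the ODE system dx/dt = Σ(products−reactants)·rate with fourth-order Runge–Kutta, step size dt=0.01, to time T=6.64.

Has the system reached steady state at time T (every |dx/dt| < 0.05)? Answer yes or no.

RK4 with dt=0.01: 664 steps to T=6.64. Trajectory (selected grid times):
t=0.00: G=35.12 X=14.51 M=29.49
t=0.74: G=83.00 X=0.00 M=0.00
t=1.48: G=83.00 X=0.00 M=0.00
t=2.21: G=83.00 X=0.00 M=0.00
t=2.95: G=83.00 X=0.00 M=0.00
t=3.69: G=83.00 X=0.00 M=0.00
t=4.43: G=83.00 X=0.00 M=0.00
t=5.16: G=83.00 X=0.00 M=0.00
t=5.90: G=83.00 X=0.00 M=0.00
t=6.64: G=83.00 X=0.00 M=0.00
Rates at T: R1=0.0000, R2=0.0000, R3=0.0000, R4=0.0000, R5=0.0000, R6=0.0000
dx/dt at T (Σ net stoichiometry × rate): G=+0.0000, X=-0.0000, M=-0.0000
Largest |dx/dt| is |+0.0000| (G) < 0.05 → steady.

Steady state at T: yes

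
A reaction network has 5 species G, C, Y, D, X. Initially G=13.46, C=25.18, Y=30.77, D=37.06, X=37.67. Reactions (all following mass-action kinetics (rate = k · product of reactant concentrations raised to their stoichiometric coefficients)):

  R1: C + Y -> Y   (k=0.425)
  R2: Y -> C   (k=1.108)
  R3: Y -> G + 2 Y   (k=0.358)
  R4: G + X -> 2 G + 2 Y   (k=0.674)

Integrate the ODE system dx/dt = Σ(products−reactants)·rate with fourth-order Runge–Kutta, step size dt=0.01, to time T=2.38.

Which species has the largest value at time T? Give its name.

RK4 with dt=0.01: 238 steps to T=2.38. Trajectory (selected grid times):
t=0.00: G=13.46 C=25.18 Y=30.77 D=37.06 X=37.67
t=0.26: G=58.92 C=2.61 Y=89.76 D=37.06 X=0.01
t=0.53: G=66.78 C=2.61 Y=73.32 D=37.06 X=0.00
t=0.79: G=72.98 C=2.61 Y=60.33 D=37.06 X=0.00
t=1.06: G=78.26 C=2.61 Y=49.27 D=37.06 X=0.00
t=1.32: G=82.43 C=2.61 Y=40.54 D=37.06 X=0.00
t=1.59: G=85.98 C=2.61 Y=33.11 D=37.06 X=0.00
t=1.85: G=88.78 C=2.61 Y=27.24 D=37.06 X=0.00
t=2.12: G=91.16 C=2.61 Y=22.25 D=37.06 X=0.00
t=2.38: G=93.04 C=2.61 Y=18.31 D=37.06 X=0.00
At T=2.38: G=93.04 C=2.61 Y=18.31 D=37.06 X=0.00; the largest is G.

Dominant species at T: G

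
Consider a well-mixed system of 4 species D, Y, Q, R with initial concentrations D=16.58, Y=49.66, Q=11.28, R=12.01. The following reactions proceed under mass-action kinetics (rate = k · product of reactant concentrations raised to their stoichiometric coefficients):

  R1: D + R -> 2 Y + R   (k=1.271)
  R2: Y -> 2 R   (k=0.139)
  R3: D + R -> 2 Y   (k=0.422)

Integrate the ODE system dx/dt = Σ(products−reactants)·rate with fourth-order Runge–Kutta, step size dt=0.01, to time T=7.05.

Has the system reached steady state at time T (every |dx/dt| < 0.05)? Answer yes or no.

Steady state at T: no

RK4 with dt=0.01: 705 steps to T=7.05. Trajectory (selected grid times):
t=0.00: D=16.58 Y=49.66 Q=11.28 R=12.01
t=0.78: D=0.00 Y=74.54 Q=11.28 R=24.45
t=1.57: D=0.00 Y=66.78 Q=11.28 R=39.95
t=2.35: D=0.00 Y=59.92 Q=11.28 R=53.67
t=3.13: D=0.00 Y=53.77 Q=11.28 R=65.99
t=3.92: D=0.00 Y=48.17 Q=11.28 R=77.17
t=4.70: D=0.00 Y=43.22 Q=11.28 R=87.07
t=5.48: D=0.00 Y=38.78 Q=11.28 R=95.95
t=6.27: D=0.00 Y=34.75 Q=11.28 R=104.02
t=7.05: D=0.00 Y=31.18 Q=11.28 R=111.16
Rates at T: R1=0.0000, R2=4.3339, R3=0.0000
dx/dt at T (Σ net stoichiometry × rate): D=-0.0000, Y=-4.3339, Q=+0.0000, R=+8.6678
Largest |dx/dt| is |+8.6678| (R) ≥ 0.05 → not steady.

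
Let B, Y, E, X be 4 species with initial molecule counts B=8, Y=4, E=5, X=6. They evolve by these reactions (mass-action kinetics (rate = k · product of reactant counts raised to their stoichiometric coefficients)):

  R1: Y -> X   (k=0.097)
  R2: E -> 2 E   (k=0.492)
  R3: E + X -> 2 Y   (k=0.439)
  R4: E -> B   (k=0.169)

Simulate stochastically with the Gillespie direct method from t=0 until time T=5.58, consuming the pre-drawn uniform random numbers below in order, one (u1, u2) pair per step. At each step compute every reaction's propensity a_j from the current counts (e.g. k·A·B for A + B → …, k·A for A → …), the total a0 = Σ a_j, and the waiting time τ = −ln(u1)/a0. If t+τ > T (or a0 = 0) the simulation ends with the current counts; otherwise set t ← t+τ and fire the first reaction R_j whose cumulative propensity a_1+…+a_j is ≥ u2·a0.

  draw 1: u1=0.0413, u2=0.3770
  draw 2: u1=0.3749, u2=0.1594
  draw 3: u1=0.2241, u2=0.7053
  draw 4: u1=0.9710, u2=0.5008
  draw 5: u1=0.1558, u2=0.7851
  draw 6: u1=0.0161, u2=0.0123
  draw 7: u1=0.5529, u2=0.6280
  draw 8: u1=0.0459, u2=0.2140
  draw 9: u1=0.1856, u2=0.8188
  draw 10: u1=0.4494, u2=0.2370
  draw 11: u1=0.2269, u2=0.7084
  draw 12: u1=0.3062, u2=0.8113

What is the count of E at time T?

E at T = 0

t=0.000: B=8 Y=4 E=5 X=6
Draw 1: a1=0.388, a2=2.460, a3=13.170, a4=0.845, a0=16.863; τ=−ln(0.0413)/16.863=0.189 → t=0.189; u2·a0=0.3770·16.863=6.357; a1+a2=2.848 < 6.357 ≤ a1+…+a3=16.018 → R3 fires; B=8 Y=6 E=4 X=5
Draw 2: a1=0.582, a2=1.968, a3=8.780, a4=0.676, a0=12.006; τ=−ln(0.3749)/12.006=0.082 → t=0.271; u2·a0=0.1594·12.006=1.914; a1=0.582 < 1.914 ≤ a1+a2=2.550 → R2 fires; B=8 Y=6 E=5 X=5
Draw 3: a1=0.582, a2=2.460, a3=10.975, a4=0.845, a0=14.862; τ=−ln(0.2241)/14.862=0.101 → t=0.371; u2·a0=0.7053·14.862=10.482; a1+a2=3.042 < 10.482 ≤ a1+…+a3=14.017 → R3 fires; B=8 Y=8 E=4 X=4
Draw 4: a1=0.776, a2=1.968, a3=7.024, a4=0.676, a0=10.444; τ=−ln(0.9710)/10.444=0.003 → t=0.374; u2·a0=0.5008·10.444=5.230; a1+a2=2.744 < 5.230 ≤ a1+…+a3=9.768 → R3 fires; B=8 Y=10 E=3 X=3
Draw 5: a1=0.970, a2=1.476, a3=3.951, a4=0.507, a0=6.904; τ=−ln(0.1558)/6.904=0.269 → t=0.643; u2·a0=0.7851·6.904=5.420; a1+a2=2.446 < 5.420 ≤ a1+…+a3=6.397 → R3 fires; B=8 Y=12 E=2 X=2
Draw 6: a1=1.164, a2=0.984, a3=1.756, a4=0.338, a0=4.242; τ=−ln(0.0161)/4.242=0.973 → t=1.617; u2·a0=0.0123·4.242=0.052 ≤ a1=1.164 → R1 fires; B=8 Y=11 E=2 X=3
Draw 7: a1=1.067, a2=0.984, a3=2.634, a4=0.338, a0=5.023; τ=−ln(0.5529)/5.023=0.118 → t=1.735; u2·a0=0.6280·5.023=3.154; a1+a2=2.051 < 3.154 ≤ a1+…+a3=4.685 → R3 fires; B=8 Y=13 E=1 X=2
Draw 8: a1=1.261, a2=0.492, a3=0.878, a4=0.169, a0=2.800; τ=−ln(0.0459)/2.800=1.100 → t=2.835; u2·a0=0.2140·2.800=0.599 ≤ a1=1.261 → R1 fires; B=8 Y=12 E=1 X=3
Draw 9: a1=1.164, a2=0.492, a3=1.317, a4=0.169, a0=3.142; τ=−ln(0.1856)/3.142=0.536 → t=3.371; u2·a0=0.8188·3.142=2.573; a1+a2=1.656 < 2.573 ≤ a1+…+a3=2.973 → R3 fires; B=8 Y=14 E=0 X=2
Draw 10: a1=1.358, a2=0.000, a3=0.000, a4=0.000, a0=1.358; τ=−ln(0.4494)/1.358=0.589 → t=3.960; u2·a0=0.2370·1.358=0.322 ≤ a1=1.358 → R1 fires; B=8 Y=13 E=0 X=3
Draw 11: a1=1.261, a2=0.000, a3=0.000, a4=0.000, a0=1.261; τ=−ln(0.2269)/1.261=1.176 → t=5.136; u2·a0=0.7084·1.261=0.893 ≤ a1=1.261 → R1 fires; B=8 Y=12 E=0 X=4
Draw 12: a1=1.164, a2=0.000, a3=0.000, a4=0.000, a0=1.164; τ=−ln(0.3062)/1.164=1.017 → t=6.153 > T=5.58: stop.
Read off E at T=5.58: 0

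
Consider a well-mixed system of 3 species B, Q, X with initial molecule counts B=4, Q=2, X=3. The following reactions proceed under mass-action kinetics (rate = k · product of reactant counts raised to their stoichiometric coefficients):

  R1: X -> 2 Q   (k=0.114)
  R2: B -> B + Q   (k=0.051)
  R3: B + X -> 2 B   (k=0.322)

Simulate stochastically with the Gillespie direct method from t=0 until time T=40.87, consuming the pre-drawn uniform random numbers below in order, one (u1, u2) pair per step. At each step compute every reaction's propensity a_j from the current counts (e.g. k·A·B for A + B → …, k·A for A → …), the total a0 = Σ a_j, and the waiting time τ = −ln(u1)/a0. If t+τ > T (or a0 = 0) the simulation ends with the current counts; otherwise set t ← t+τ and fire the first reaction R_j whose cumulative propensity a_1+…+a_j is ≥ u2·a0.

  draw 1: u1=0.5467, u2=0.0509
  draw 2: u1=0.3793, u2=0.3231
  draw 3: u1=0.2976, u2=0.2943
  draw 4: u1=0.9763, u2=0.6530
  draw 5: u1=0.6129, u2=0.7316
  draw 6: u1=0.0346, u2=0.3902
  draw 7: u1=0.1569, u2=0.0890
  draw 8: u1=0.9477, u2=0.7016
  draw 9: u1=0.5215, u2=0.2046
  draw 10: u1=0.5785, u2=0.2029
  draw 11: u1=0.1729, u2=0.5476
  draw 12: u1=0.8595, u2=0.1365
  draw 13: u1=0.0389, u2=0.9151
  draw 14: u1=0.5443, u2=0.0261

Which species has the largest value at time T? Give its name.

Dominant species at T: Q

t=0.000: B=4 Q=2 X=3
Draw 1: a1=0.342, a2=0.204, a3=3.864, a0=4.410; τ=−ln(0.5467)/4.410=0.137 → t=0.137; u2·a0=0.0509·4.410=0.224 ≤ a1=0.342 → R1 fires; B=4 Q=4 X=2
Draw 2: a1=0.228, a2=0.204, a3=2.576, a0=3.008; τ=−ln(0.3793)/3.008=0.322 → t=0.459; u2·a0=0.3231·3.008=0.972; a1+a2=0.432 < 0.972 ≤ a1+…+a3=3.008 → R3 fires; B=5 Q=4 X=1
Draw 3: a1=0.114, a2=0.255, a3=1.610, a0=1.979; τ=−ln(0.2976)/1.979=0.612 → t=1.072; u2·a0=0.2943·1.979=0.582; a1+a2=0.369 < 0.582 ≤ a1+…+a3=1.979 → R3 fires; B=6 Q=4 X=0
Draw 4: a1=0.000, a2=0.306, a3=0.000, a0=0.306; τ=−ln(0.9763)/0.306=0.078 → t=1.150; u2·a0=0.6530·0.306=0.200; a1=0.000 < 0.200 ≤ a1+a2=0.306 → R2 fires; B=6 Q=5 X=0
Draw 5: a1=0.000, a2=0.306, a3=0.000, a0=0.306; τ=−ln(0.6129)/0.306=1.600 → t=2.750; u2·a0=0.7316·0.306=0.224; a1=0.000 < 0.224 ≤ a1+a2=0.306 → R2 fires; B=6 Q=6 X=0
Draw 6: a1=0.000, a2=0.306, a3=0.000, a0=0.306; τ=−ln(0.0346)/0.306=10.993 → t=13.743; u2·a0=0.3902·0.306=0.119; a1=0.000 < 0.119 ≤ a1+a2=0.306 → R2 fires; B=6 Q=7 X=0
Draw 7: a1=0.000, a2=0.306, a3=0.000, a0=0.306; τ=−ln(0.1569)/0.306=6.053 → t=19.796; u2·a0=0.0890·0.306=0.027; a1=0.000 < 0.027 ≤ a1+a2=0.306 → R2 fires; B=6 Q=8 X=0
Draw 8: a1=0.000, a2=0.306, a3=0.000, a0=0.306; τ=−ln(0.9477)/0.306=0.176 → t=19.971; u2·a0=0.7016·0.306=0.215; a1=0.000 < 0.215 ≤ a1+a2=0.306 → R2 fires; B=6 Q=9 X=0
Draw 9: a1=0.000, a2=0.306, a3=0.000, a0=0.306; τ=−ln(0.5215)/0.306=2.128 → t=22.099; u2·a0=0.2046·0.306=0.063; a1=0.000 < 0.063 ≤ a1+a2=0.306 → R2 fires; B=6 Q=10 X=0
Draw 10: a1=0.000, a2=0.306, a3=0.000, a0=0.306; τ=−ln(0.5785)/0.306=1.789 → t=23.888; u2·a0=0.2029·0.306=0.062; a1=0.000 < 0.062 ≤ a1+a2=0.306 → R2 fires; B=6 Q=11 X=0
Draw 11: a1=0.000, a2=0.306, a3=0.000, a0=0.306; τ=−ln(0.1729)/0.306=5.735 → t=29.623; u2·a0=0.5476·0.306=0.168; a1=0.000 < 0.168 ≤ a1+a2=0.306 → R2 fires; B=6 Q=12 X=0
Draw 12: a1=0.000, a2=0.306, a3=0.000, a0=0.306; τ=−ln(0.8595)/0.306=0.495 → t=30.118; u2·a0=0.1365·0.306=0.042; a1=0.000 < 0.042 ≤ a1+a2=0.306 → R2 fires; B=6 Q=13 X=0
Draw 13: a1=0.000, a2=0.306, a3=0.000, a0=0.306; τ=−ln(0.0389)/0.306=10.610 → t=40.728; u2·a0=0.9151·0.306=0.280; a1=0.000 < 0.280 ≤ a1+a2=0.306 → R2 fires; B=6 Q=14 X=0
Draw 14: a1=0.000, a2=0.306, a3=0.000, a0=0.306; τ=−ln(0.5443)/0.306=1.988 → t=42.716 > T=40.87: stop.
At T=40.87: B=6 Q=14 X=0; the largest is Q.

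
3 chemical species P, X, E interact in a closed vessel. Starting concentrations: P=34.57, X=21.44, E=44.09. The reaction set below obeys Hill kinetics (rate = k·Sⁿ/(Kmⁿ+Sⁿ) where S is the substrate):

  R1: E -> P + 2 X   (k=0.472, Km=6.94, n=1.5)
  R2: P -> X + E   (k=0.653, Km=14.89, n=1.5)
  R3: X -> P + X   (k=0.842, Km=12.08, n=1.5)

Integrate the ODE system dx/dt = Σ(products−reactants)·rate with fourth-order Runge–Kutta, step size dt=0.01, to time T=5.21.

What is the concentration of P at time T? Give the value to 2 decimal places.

P at T = 37.48

RK4 with dt=0.01: 521 steps to T=5.21. Trajectory (selected grid times):
t=0.00: P=34.57 X=21.44 E=44.09
t=0.58: P=34.88 X=22.25 E=44.13
t=1.16: P=35.19 X=23.06 E=44.17
t=1.74: P=35.51 X=23.88 E=44.21
t=2.32: P=35.83 X=24.69 E=44.25
t=2.89: P=36.15 X=25.49 E=44.29
t=3.47: P=36.48 X=26.31 E=44.33
t=4.05: P=36.81 X=27.12 E=44.37
t=4.63: P=37.14 X=27.94 E=44.42
t=5.21: P=37.48 X=28.76 E=44.46
Read off P at T=5.21: 37.48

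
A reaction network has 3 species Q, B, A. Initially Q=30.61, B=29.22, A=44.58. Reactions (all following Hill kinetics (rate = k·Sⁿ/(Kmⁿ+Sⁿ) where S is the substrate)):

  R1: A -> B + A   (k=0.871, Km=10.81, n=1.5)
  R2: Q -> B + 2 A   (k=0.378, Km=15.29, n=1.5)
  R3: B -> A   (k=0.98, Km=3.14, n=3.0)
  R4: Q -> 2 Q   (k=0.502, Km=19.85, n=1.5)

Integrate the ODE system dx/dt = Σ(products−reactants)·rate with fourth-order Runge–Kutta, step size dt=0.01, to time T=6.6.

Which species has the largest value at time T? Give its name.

Dominant species at T: A

RK4 with dt=0.01: 660 steps to T=6.6. Trajectory (selected grid times):
t=0.00: Q=30.61 B=29.22 A=44.58
t=0.73: Q=30.65 B=29.28 A=45.70
t=1.47: Q=30.68 B=29.34 A=46.84
t=2.20: Q=30.72 B=29.40 A=47.96
t=2.93: Q=30.76 B=29.47 A=49.09
t=3.67: Q=30.80 B=29.54 A=50.23
t=4.40: Q=30.83 B=29.61 A=51.35
t=5.13: Q=30.87 B=29.68 A=52.47
t=5.87: Q=30.91 B=29.75 A=53.61
t=6.60: Q=30.94 B=29.82 A=54.74
At T=6.6: Q=30.94 B=29.82 A=54.74; the largest is A.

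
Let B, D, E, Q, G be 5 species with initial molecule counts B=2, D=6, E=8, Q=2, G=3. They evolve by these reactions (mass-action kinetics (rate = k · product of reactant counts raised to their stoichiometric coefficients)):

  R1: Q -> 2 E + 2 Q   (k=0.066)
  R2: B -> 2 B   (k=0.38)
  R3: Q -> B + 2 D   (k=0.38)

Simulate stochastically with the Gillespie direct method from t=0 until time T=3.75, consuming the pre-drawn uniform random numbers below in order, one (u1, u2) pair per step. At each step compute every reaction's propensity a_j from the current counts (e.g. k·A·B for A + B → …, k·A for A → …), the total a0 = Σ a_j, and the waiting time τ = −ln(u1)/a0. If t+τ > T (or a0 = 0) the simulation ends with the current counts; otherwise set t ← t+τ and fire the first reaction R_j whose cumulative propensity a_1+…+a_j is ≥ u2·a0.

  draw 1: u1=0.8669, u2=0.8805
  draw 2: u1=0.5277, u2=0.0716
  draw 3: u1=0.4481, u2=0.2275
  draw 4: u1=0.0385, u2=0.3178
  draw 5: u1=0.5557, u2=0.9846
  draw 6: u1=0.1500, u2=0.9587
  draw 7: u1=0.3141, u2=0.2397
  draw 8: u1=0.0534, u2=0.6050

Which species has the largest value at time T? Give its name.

t=0.000: B=2 D=6 E=8 Q=2 G=3
Draw 1: a1=0.132, a2=0.760, a3=0.760, a0=1.652; τ=−ln(0.8669)/1.652=0.086 → t=0.086; u2·a0=0.8805·1.652=1.455; a1+a2=0.892 < 1.455 ≤ a1+…+a3=1.652 → R3 fires; B=3 D=8 E=8 Q=1 G=3
Draw 2: a1=0.066, a2=1.140, a3=0.380, a0=1.586; τ=−ln(0.5277)/1.586=0.403 → t=0.490; u2·a0=0.0716·1.586=0.114; a1=0.066 < 0.114 ≤ a1+a2=1.206 → R2 fires; B=4 D=8 E=8 Q=1 G=3
Draw 3: a1=0.066, a2=1.520, a3=0.380, a0=1.966; τ=−ln(0.4481)/1.966=0.408 → t=0.898; u2·a0=0.2275·1.966=0.447; a1=0.066 < 0.447 ≤ a1+a2=1.586 → R2 fires; B=5 D=8 E=8 Q=1 G=3
Draw 4: a1=0.066, a2=1.900, a3=0.380, a0=2.346; τ=−ln(0.0385)/2.346=1.388 → t=2.286; u2·a0=0.3178·2.346=0.746; a1=0.066 < 0.746 ≤ a1+a2=1.966 → R2 fires; B=6 D=8 E=8 Q=1 G=3
Draw 5: a1=0.066, a2=2.280, a3=0.380, a0=2.726; τ=−ln(0.5557)/2.726=0.216 → t=2.502; u2·a0=0.9846·2.726=2.684; a1+a2=2.346 < 2.684 ≤ a1+…+a3=2.726 → R3 fires; B=7 D=10 E=8 Q=0 G=3
Draw 6: a1=0.000, a2=2.660, a3=0.000, a0=2.660; τ=−ln(0.1500)/2.660=0.713 → t=3.215; u2·a0=0.9587·2.660=2.550; a1=0.000 < 2.550 ≤ a1+a2=2.660 → R2 fires; B=8 D=10 E=8 Q=0 G=3
Draw 7: a1=0.000, a2=3.040, a3=0.000, a0=3.040; τ=−ln(0.3141)/3.040=0.381 → t=3.596; u2·a0=0.2397·3.040=0.729; a1=0.000 < 0.729 ≤ a1+a2=3.040 → R2 fires; B=9 D=10 E=8 Q=0 G=3
Draw 8: a1=0.000, a2=3.420, a3=0.000, a0=3.420; τ=−ln(0.0534)/3.420=0.857 → t=4.453 > T=3.75: stop.
At T=3.75: B=9 D=10 E=8 Q=0 G=3; the largest is D.

Dominant species at T: D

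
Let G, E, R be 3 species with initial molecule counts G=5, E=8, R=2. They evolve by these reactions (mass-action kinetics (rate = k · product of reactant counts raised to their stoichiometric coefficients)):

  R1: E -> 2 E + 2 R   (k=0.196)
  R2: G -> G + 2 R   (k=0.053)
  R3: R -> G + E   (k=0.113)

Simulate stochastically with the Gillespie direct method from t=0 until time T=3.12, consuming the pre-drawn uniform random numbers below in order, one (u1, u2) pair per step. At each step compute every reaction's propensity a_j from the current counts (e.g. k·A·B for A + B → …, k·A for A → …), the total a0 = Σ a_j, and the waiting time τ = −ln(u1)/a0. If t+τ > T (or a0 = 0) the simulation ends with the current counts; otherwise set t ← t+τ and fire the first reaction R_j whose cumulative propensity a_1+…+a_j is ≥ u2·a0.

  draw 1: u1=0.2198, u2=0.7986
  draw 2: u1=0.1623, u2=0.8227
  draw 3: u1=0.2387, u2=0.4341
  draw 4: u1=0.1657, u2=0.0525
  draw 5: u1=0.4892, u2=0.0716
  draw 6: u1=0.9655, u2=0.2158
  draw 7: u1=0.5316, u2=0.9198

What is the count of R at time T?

t=0.000: G=5 E=8 R=2
Draw 1: a1=1.568, a2=0.265, a3=0.226, a0=2.059; τ=−ln(0.2198)/2.059=0.736 → t=0.736; u2·a0=0.7986·2.059=1.644; a1=1.568 < 1.644 ≤ a1+a2=1.833 → R2 fires; G=5 E=8 R=4
Draw 2: a1=1.568, a2=0.265, a3=0.452, a0=2.285; τ=−ln(0.1623)/2.285=0.796 → t=1.532; u2·a0=0.8227·2.285=1.880; a1+a2=1.833 < 1.880 ≤ a1+…+a3=2.285 → R3 fires; G=6 E=9 R=3
Draw 3: a1=1.764, a2=0.318, a3=0.339, a0=2.421; τ=−ln(0.2387)/2.421=0.592 → t=2.123; u2·a0=0.4341·2.421=1.051 ≤ a1=1.764 → R1 fires; G=6 E=10 R=5
Draw 4: a1=1.960, a2=0.318, a3=0.565, a0=2.843; τ=−ln(0.1657)/2.843=0.632 → t=2.756; u2·a0=0.0525·2.843=0.149 ≤ a1=1.960 → R1 fires; G=6 E=11 R=7
Draw 5: a1=2.156, a2=0.318, a3=0.791, a0=3.265; τ=−ln(0.4892)/3.265=0.219 → t=2.975; u2·a0=0.0716·3.265=0.234 ≤ a1=2.156 → R1 fires; G=6 E=12 R=9
Draw 6: a1=2.352, a2=0.318, a3=1.017, a0=3.687; τ=−ln(0.9655)/3.687=0.010 → t=2.984; u2·a0=0.2158·3.687=0.796 ≤ a1=2.352 → R1 fires; G=6 E=13 R=11
Draw 7: a1=2.548, a2=0.318, a3=1.243, a0=4.109; τ=−ln(0.5316)/4.109=0.154 → t=3.138 > T=3.12: stop.
Read off R at T=3.12: 11

R at T = 11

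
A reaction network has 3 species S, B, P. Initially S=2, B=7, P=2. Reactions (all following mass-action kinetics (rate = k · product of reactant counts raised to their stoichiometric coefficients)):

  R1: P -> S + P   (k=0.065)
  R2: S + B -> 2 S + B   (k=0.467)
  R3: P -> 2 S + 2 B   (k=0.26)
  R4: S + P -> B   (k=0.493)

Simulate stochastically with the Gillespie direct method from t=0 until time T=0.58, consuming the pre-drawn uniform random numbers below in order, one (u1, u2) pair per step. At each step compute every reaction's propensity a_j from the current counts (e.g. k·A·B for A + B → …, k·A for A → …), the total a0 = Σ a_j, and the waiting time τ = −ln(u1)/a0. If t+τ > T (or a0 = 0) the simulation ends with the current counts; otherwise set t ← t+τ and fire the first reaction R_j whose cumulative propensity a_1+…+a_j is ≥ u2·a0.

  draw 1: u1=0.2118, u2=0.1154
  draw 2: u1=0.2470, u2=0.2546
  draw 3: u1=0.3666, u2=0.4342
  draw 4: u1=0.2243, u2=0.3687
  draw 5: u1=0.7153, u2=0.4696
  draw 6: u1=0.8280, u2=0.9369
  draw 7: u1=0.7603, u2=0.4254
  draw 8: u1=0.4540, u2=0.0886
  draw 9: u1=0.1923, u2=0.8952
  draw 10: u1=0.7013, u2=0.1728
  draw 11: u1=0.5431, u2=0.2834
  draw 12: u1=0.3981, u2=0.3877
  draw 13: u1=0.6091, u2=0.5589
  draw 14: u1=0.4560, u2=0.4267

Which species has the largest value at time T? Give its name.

Dominant species at T: S

t=0.000: S=2 B=7 P=2
Draw 1: a1=0.130, a2=6.538, a3=0.520, a4=1.972, a0=9.160; τ=−ln(0.2118)/9.160=0.169 → t=0.169; u2·a0=0.1154·9.160=1.057; a1=0.130 < 1.057 ≤ a1+a2=6.668 → R2 fires; S=3 B=7 P=2
Draw 2: a1=0.130, a2=9.807, a3=0.520, a4=2.958, a0=13.415; τ=−ln(0.2470)/13.415=0.104 → t=0.274; u2·a0=0.2546·13.415=3.415; a1=0.130 < 3.415 ≤ a1+a2=9.937 → R2 fires; S=4 B=7 P=2
Draw 3: a1=0.130, a2=13.076, a3=0.520, a4=3.944, a0=17.670; τ=−ln(0.3666)/17.670=0.057 → t=0.330; u2·a0=0.4342·17.670=7.672; a1=0.130 < 7.672 ≤ a1+a2=13.206 → R2 fires; S=5 B=7 P=2
Draw 4: a1=0.130, a2=16.345, a3=0.520, a4=4.930, a0=21.925; τ=−ln(0.2243)/21.925=0.068 → t=0.399; u2·a0=0.3687·21.925=8.084; a1=0.130 < 8.084 ≤ a1+a2=16.475 → R2 fires; S=6 B=7 P=2
Draw 5: a1=0.130, a2=19.614, a3=0.520, a4=5.916, a0=26.180; τ=−ln(0.7153)/26.180=0.013 → t=0.411; u2·a0=0.4696·26.180=12.294; a1=0.130 < 12.294 ≤ a1+a2=19.744 → R2 fires; S=7 B=7 P=2
Draw 6: a1=0.130, a2=22.883, a3=0.520, a4=6.902, a0=30.435; τ=−ln(0.8280)/30.435=0.006 → t=0.418; u2·a0=0.9369·30.435=28.515; a1+…+a3=23.533 < 28.515 ≤ a1+…+a4=30.435 → R4 fires; S=6 B=8 P=1
Draw 7: a1=0.065, a2=22.416, a3=0.260, a4=2.958, a0=25.699; τ=−ln(0.7603)/25.699=0.011 → t=0.428; u2·a0=0.4254·25.699=10.932; a1=0.065 < 10.932 ≤ a1+a2=22.481 → R2 fires; S=7 B=8 P=1
Draw 8: a1=0.065, a2=26.152, a3=0.260, a4=3.451, a0=29.928; τ=−ln(0.4540)/29.928=0.026 → t=0.455; u2·a0=0.0886·29.928=2.652; a1=0.065 < 2.652 ≤ a1+a2=26.217 → R2 fires; S=8 B=8 P=1
Draw 9: a1=0.065, a2=29.888, a3=0.260, a4=3.944, a0=34.157; τ=−ln(0.1923)/34.157=0.048 → t=0.503; u2·a0=0.8952·34.157=30.577; a1+…+a3=30.213 < 30.577 ≤ a1+…+a4=34.157 → R4 fires; S=7 B=9 P=0
Draw 10: a1=0.000, a2=29.421, a3=0.000, a4=0.000, a0=29.421; τ=−ln(0.7013)/29.421=0.012 → t=0.515; u2·a0=0.1728·29.421=5.084; a1=0.000 < 5.084 ≤ a1+a2=29.421 → R2 fires; S=8 B=9 P=0
Draw 11: a1=0.000, a2=33.624, a3=0.000, a4=0.000, a0=33.624; τ=−ln(0.5431)/33.624=0.018 → t=0.533; u2·a0=0.2834·33.624=9.529; a1=0.000 < 9.529 ≤ a1+a2=33.624 → R2 fires; S=9 B=9 P=0
Draw 12: a1=0.000, a2=37.827, a3=0.000, a4=0.000, a0=37.827; τ=−ln(0.3981)/37.827=0.024 → t=0.558; u2·a0=0.3877·37.827=14.666; a1=0.000 < 14.666 ≤ a1+a2=37.827 → R2 fires; S=10 B=9 P=0
Draw 13: a1=0.000, a2=42.030, a3=0.000, a4=0.000, a0=42.030; τ=−ln(0.6091)/42.030=0.012 → t=0.569; u2·a0=0.5589·42.030=23.491; a1=0.000 < 23.491 ≤ a1+a2=42.030 → R2 fires; S=11 B=9 P=0
Draw 14: a1=0.000, a2=46.233, a3=0.000, a4=0.000, a0=46.233; τ=−ln(0.4560)/46.233=0.017 → t=0.586 > T=0.58: stop.
At T=0.58: S=11 B=9 P=0; the largest is S.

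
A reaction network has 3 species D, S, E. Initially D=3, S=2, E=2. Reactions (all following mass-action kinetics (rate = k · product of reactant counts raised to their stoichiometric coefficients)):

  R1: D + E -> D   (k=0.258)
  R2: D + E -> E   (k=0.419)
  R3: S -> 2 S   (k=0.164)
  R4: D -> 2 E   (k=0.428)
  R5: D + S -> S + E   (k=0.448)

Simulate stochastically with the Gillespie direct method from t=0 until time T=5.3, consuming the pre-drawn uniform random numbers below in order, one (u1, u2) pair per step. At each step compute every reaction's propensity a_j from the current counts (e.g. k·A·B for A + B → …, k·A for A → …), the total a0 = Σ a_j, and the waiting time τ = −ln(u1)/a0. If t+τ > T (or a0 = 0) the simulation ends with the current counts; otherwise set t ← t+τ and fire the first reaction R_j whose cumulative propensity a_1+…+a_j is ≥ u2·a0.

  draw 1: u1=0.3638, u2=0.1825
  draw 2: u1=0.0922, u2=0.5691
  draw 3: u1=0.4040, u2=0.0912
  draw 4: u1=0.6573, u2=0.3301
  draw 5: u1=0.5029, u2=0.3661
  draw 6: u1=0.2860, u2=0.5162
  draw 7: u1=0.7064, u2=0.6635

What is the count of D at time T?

t=0.000: D=3 S=2 E=2
Draw 1: a1=1.548, a2=2.514, a3=0.328, a4=1.284, a5=2.688, a0=8.362; τ=−ln(0.3638)/8.362=0.121 → t=0.121; u2·a0=0.1825·8.362=1.526 ≤ a1=1.548 → R1 fires; D=3 S=2 E=1
Draw 2: a1=0.774, a2=1.257, a3=0.328, a4=1.284, a5=2.688, a0=6.331; τ=−ln(0.0922)/6.331=0.377 → t=0.497; u2·a0=0.5691·6.331=3.603; a1+…+a3=2.359 < 3.603 ≤ a1+…+a4=3.643 → R4 fires; D=2 S=2 E=3
Draw 3: a1=1.548, a2=2.514, a3=0.328, a4=0.856, a5=1.792, a0=7.038; τ=−ln(0.4040)/7.038=0.129 → t=0.626; u2·a0=0.0912·7.038=0.642 ≤ a1=1.548 → R1 fires; D=2 S=2 E=2
Draw 4: a1=1.032, a2=1.676, a3=0.328, a4=0.856, a5=1.792, a0=5.684; τ=−ln(0.6573)/5.684=0.074 → t=0.700; u2·a0=0.3301·5.684=1.876; a1=1.032 < 1.876 ≤ a1+a2=2.708 → R2 fires; D=1 S=2 E=2
Draw 5: a1=0.516, a2=0.838, a3=0.328, a4=0.428, a5=0.896, a0=3.006; τ=−ln(0.5029)/3.006=0.229 → t=0.929; u2·a0=0.3661·3.006=1.100; a1=0.516 < 1.100 ≤ a1+a2=1.354 → R2 fires; D=0 S=2 E=2
Draw 6: a1=0.000, a2=0.000, a3=0.328, a4=0.000, a5=0.000, a0=0.328; τ=−ln(0.2860)/0.328=3.816 → t=4.745; u2·a0=0.5162·0.328=0.169; a1+a2=0.000 < 0.169 ≤ a1+…+a3=0.328 → R3 fires; D=0 S=3 E=2
Draw 7: a1=0.000, a2=0.000, a3=0.492, a4=0.000, a5=0.000, a0=0.492; τ=−ln(0.7064)/0.492=0.706 → t=5.452 > T=5.3: stop.
Read off D at T=5.3: 0

D at T = 0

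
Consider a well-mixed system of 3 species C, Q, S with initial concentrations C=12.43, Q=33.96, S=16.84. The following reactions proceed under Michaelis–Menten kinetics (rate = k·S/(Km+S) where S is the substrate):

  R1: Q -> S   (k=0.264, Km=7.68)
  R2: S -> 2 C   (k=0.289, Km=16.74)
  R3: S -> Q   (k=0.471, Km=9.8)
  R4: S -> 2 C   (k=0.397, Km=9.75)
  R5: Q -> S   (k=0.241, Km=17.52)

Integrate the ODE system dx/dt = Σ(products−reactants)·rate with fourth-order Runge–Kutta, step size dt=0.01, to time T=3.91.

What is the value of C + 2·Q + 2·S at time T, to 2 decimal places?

Check how each reaction changes W = C + 2·Q + 2·S (weight of products minus weight of reactants):
R1: Q -> S: (2·1) − (2·1) = 2 − 2 = 0
R2: S -> 2 C: (1·2) − (2·1) = 2 − 2 = 0
R3: S -> Q: (2·1) − (2·1) = 2 − 2 = 0
R4: S -> 2 C: (1·2) − (2·1) = 2 − 2 = 0
R5: Q -> S: (2·1) − (2·1) = 2 − 2 = 0
Every reaction leaves W unchanged, so W is conserved and no simulation is needed: W(T) = W(0) = 12.43 + 2·33.96 + 2·16.84 = 114.03

Value at T = 114.03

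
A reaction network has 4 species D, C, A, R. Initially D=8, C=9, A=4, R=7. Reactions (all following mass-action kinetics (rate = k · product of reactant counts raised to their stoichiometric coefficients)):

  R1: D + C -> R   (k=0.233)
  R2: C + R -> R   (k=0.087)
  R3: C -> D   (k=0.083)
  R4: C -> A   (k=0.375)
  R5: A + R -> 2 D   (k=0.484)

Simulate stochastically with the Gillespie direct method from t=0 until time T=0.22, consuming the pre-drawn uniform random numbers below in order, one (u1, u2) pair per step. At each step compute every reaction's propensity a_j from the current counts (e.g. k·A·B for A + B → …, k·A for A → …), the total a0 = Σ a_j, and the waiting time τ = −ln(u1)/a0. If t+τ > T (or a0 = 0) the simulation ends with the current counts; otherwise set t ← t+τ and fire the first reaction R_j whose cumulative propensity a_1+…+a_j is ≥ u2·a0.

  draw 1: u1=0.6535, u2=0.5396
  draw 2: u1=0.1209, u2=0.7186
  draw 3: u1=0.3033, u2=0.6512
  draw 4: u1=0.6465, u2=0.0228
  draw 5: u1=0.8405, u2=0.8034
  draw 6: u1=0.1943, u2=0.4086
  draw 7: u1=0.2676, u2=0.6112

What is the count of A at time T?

A at T = 2

t=0.000: D=8 C=9 A=4 R=7
Draw 1: a1=16.776, a2=5.481, a3=0.747, a4=3.375, a5=13.552, a0=39.931; τ=−ln(0.6535)/39.931=0.011 → t=0.011; u2·a0=0.5396·39.931=21.547; a1=16.776 < 21.547 ≤ a1+a2=22.257 → R2 fires; D=8 C=8 A=4 R=7
Draw 2: a1=14.912, a2=4.872, a3=0.664, a4=3.000, a5=13.552, a0=37.000; τ=−ln(0.1209)/37.000=0.057 → t=0.068; u2·a0=0.7186·37.000=26.588; a1+…+a4=23.448 < 26.588 ≤ a1+…+a5=37.000 → R5 fires; D=10 C=8 A=3 R=6
Draw 3: a1=18.640, a2=4.176, a3=0.664, a4=3.000, a5=8.712, a0=35.192; τ=−ln(0.3033)/35.192=0.034 → t=0.102; u2·a0=0.6512·35.192=22.917; a1+a2=22.816 < 22.917 ≤ a1+…+a3=23.480 → R3 fires; D=11 C=7 A=3 R=6
Draw 4: a1=17.941, a2=3.654, a3=0.581, a4=2.625, a5=8.712, a0=33.513; τ=−ln(0.6465)/33.513=0.013 → t=0.115; u2·a0=0.0228·33.513=0.764 ≤ a1=17.941 → R1 fires; D=10 C=6 A=3 R=7
Draw 5: a1=13.980, a2=3.654, a3=0.498, a4=2.250, a5=10.164, a0=30.546; τ=−ln(0.8405)/30.546=0.006 → t=0.120; u2·a0=0.8034·30.546=24.541; a1+…+a4=20.382 < 24.541 ≤ a1+…+a5=30.546 → R5 fires; D=12 C=6 A=2 R=6
Draw 6: a1=16.776, a2=3.132, a3=0.498, a4=2.250, a5=5.808, a0=28.464; τ=−ln(0.1943)/28.464=0.058 → t=0.178; u2·a0=0.4086·28.464=11.630 ≤ a1=16.776 → R1 fires; D=11 C=5 A=2 R=7
Draw 7: a1=12.815, a2=3.045, a3=0.415, a4=1.875, a5=6.776, a0=24.926; τ=−ln(0.2676)/24.926=0.053 → t=0.231 > T=0.22: stop.
Read off A at T=0.22: 2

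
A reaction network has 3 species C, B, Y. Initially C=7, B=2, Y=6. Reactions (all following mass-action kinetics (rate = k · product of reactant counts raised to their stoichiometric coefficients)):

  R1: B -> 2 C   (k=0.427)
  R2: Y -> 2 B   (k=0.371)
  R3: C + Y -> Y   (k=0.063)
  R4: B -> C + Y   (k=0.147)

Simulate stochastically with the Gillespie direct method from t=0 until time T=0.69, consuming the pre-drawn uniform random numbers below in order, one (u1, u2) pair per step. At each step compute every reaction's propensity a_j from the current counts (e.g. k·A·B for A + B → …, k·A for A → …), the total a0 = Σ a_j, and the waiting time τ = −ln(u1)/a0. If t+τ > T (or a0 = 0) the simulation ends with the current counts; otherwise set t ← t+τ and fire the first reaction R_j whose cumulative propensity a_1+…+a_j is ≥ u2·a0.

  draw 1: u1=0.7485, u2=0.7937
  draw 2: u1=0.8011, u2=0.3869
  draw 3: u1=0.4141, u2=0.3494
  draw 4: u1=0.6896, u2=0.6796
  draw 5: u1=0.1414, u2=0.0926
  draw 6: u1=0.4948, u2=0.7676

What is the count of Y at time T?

Y at T = 4

t=0.000: C=7 B=2 Y=6
Draw 1: a1=0.854, a2=2.226, a3=2.646, a4=0.294, a0=6.020; τ=−ln(0.7485)/6.020=0.048 → t=0.048; u2·a0=0.7937·6.020=4.778; a1+a2=3.080 < 4.778 ≤ a1+…+a3=5.726 → R3 fires; C=6 B=2 Y=6
Draw 2: a1=0.854, a2=2.226, a3=2.268, a4=0.294, a0=5.642; τ=−ln(0.8011)/5.642=0.039 → t=0.087; u2·a0=0.3869·5.642=2.183; a1=0.854 < 2.183 ≤ a1+a2=3.080 → R2 fires; C=6 B=4 Y=5
Draw 3: a1=1.708, a2=1.855, a3=1.890, a4=0.588, a0=6.041; τ=−ln(0.4141)/6.041=0.146 → t=0.233; u2·a0=0.3494·6.041=2.111; a1=1.708 < 2.111 ≤ a1+a2=3.563 → R2 fires; C=6 B=6 Y=4
Draw 4: a1=2.562, a2=1.484, a3=1.512, a4=0.882, a0=6.440; τ=−ln(0.6896)/6.440=0.058 → t=0.291; u2·a0=0.6796·6.440=4.377; a1+a2=4.046 < 4.377 ≤ a1+…+a3=5.558 → R3 fires; C=5 B=6 Y=4
Draw 5: a1=2.562, a2=1.484, a3=1.260, a4=0.882, a0=6.188; τ=−ln(0.1414)/6.188=0.316 → t=0.607; u2·a0=0.0926·6.188=0.573 ≤ a1=2.562 → R1 fires; C=7 B=5 Y=4
Draw 6: a1=2.135, a2=1.484, a3=1.764, a4=0.735, a0=6.118; τ=−ln(0.4948)/6.118=0.115 → t=0.722 > T=0.69: stop.
Read off Y at T=0.69: 4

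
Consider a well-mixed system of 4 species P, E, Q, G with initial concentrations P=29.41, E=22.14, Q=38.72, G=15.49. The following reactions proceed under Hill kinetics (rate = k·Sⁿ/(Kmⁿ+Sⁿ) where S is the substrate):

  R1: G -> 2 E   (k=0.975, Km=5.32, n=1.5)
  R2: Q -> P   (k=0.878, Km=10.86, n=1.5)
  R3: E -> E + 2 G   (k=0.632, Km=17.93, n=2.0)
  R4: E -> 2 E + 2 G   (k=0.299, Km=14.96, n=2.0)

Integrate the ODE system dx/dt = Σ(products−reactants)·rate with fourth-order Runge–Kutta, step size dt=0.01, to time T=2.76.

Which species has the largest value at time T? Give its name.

RK4 with dt=0.01: 276 steps to T=2.76. Trajectory (selected grid times):
t=0.00: P=29.41 E=22.14 Q=38.72 G=15.49
t=0.31: P=29.65 E=22.71 Q=38.48 G=15.61
t=0.61: P=29.88 E=23.26 Q=38.25 G=15.72
t=0.92: P=30.11 E=23.83 Q=38.02 G=15.85
t=1.23: P=30.35 E=24.40 Q=37.78 G=15.98
t=1.53: P=30.58 E=24.96 Q=37.55 G=16.12
t=1.84: P=30.81 E=25.54 Q=37.32 G=16.26
t=2.15: P=31.05 E=26.12 Q=37.08 G=16.41
t=2.45: P=31.27 E=26.68 Q=36.86 G=16.56
t=2.76: P=31.51 E=27.26 Q=36.62 G=16.71
At T=2.76: P=31.51 E=27.26 Q=36.62 G=16.71; the largest is Q.

Dominant species at T: Q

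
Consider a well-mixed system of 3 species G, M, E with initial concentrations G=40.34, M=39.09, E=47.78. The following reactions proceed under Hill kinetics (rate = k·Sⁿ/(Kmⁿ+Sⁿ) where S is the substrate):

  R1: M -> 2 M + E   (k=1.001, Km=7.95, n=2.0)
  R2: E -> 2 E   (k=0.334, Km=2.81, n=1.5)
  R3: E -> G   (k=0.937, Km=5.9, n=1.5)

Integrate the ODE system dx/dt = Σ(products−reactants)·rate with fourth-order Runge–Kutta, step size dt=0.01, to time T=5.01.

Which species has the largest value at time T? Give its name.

Dominant species at T: E

RK4 with dt=0.01: 501 steps to T=5.01. Trajectory (selected grid times):
t=0.00: G=40.34 M=39.09 E=47.78
t=0.56: G=40.84 M=39.63 E=48.00
t=1.11: G=41.34 M=40.16 E=48.22
t=1.67: G=41.84 M=40.70 E=48.44
t=2.23: G=42.34 M=41.24 E=48.66
t=2.78: G=42.84 M=41.77 E=48.88
t=3.34: G=43.34 M=42.31 E=49.10
t=3.90: G=43.85 M=42.85 E=49.32
t=4.45: G=44.34 M=43.38 E=49.54
t=5.01: G=44.84 M=43.93 E=49.76
At T=5.01: G=44.84 M=43.93 E=49.76; the largest is E.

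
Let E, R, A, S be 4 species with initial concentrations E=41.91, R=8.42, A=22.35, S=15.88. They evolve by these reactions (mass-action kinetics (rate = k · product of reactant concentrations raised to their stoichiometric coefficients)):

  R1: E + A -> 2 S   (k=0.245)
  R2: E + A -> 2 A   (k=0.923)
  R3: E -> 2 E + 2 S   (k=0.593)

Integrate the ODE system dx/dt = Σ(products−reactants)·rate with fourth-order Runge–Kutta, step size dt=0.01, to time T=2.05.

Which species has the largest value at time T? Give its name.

RK4 with dt=0.01: 205 steps to T=2.05. Trajectory (selected grid times):
t=0.00: E=41.91 R=8.42 A=22.35 S=15.88
t=0.23: E=0.00 R=8.42 A=47.06 S=35.04
t=0.46: E=0.00 R=8.42 A=47.06 S=35.04
t=0.68: E=0.00 R=8.42 A=47.06 S=35.04
t=0.91: E=0.00 R=8.42 A=47.06 S=35.04
t=1.14: E=0.00 R=8.42 A=47.06 S=35.04
t=1.37: E=0.00 R=8.42 A=47.06 S=35.04
t=1.59: E=0.00 R=8.42 A=47.06 S=35.04
t=1.82: E=0.00 R=8.42 A=47.06 S=35.04
t=2.05: E=0.00 R=8.42 A=47.06 S=35.04
At T=2.05: E=0.00 R=8.42 A=47.06 S=35.04; the largest is A.

Dominant species at T: A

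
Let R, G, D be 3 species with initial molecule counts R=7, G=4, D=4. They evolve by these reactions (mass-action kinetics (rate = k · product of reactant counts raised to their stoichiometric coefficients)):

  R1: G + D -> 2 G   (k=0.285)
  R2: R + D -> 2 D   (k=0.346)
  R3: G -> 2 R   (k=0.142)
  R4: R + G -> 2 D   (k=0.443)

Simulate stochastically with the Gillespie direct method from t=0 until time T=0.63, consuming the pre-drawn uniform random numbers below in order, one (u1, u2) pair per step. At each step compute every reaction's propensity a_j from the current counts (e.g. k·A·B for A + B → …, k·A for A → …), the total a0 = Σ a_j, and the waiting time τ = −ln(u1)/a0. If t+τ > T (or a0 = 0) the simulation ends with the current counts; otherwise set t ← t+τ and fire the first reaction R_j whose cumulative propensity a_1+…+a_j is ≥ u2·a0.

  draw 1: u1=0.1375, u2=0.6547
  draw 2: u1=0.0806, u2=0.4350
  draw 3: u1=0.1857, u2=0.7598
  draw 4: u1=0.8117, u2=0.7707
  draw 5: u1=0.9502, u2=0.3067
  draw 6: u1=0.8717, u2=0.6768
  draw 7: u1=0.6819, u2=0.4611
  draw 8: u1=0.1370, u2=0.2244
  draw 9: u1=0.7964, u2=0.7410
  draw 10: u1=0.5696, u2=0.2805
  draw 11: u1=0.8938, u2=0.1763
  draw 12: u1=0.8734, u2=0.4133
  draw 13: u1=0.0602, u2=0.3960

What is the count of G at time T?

G at T = 7

t=0.000: R=7 G=4 D=4
Draw 1: a1=4.560, a2=9.688, a3=0.568, a4=12.404, a0=27.220; τ=−ln(0.1375)/27.220=0.073 → t=0.073; u2·a0=0.6547·27.220=17.821; a1+…+a3=14.816 < 17.821 ≤ a1+…+a4=27.220 → R4 fires; R=6 G=3 D=6
Draw 2: a1=5.130, a2=12.456, a3=0.426, a4=7.974, a0=25.986; τ=−ln(0.0806)/25.986=0.097 → t=0.170; u2·a0=0.4350·25.986=11.304; a1=5.130 < 11.304 ≤ a1+a2=17.586 → R2 fires; R=5 G=3 D=7
Draw 3: a1=5.985, a2=12.110, a3=0.426, a4=6.645, a0=25.166; τ=−ln(0.1857)/25.166=0.067 → t=0.237; u2·a0=0.7598·25.166=19.121; a1+…+a3=18.521 < 19.121 ≤ a1+…+a4=25.166 → R4 fires; R=4 G=2 D=9
Draw 4: a1=5.130, a2=12.456, a3=0.284, a4=3.544, a0=21.414; τ=−ln(0.8117)/21.414=0.010 → t=0.246; u2·a0=0.7707·21.414=16.504; a1=5.130 < 16.504 ≤ a1+a2=17.586 → R2 fires; R=3 G=2 D=10
Draw 5: a1=5.700, a2=10.380, a3=0.284, a4=2.658, a0=19.022; τ=−ln(0.9502)/19.022=0.003 → t=0.249; u2·a0=0.3067·19.022=5.834; a1=5.700 < 5.834 ≤ a1+a2=16.080 → R2 fires; R=2 G=2 D=11
Draw 6: a1=6.270, a2=7.612, a3=0.284, a4=1.772, a0=15.938; τ=−ln(0.8717)/15.938=0.009 → t=0.258; u2·a0=0.6768·15.938=10.787; a1=6.270 < 10.787 ≤ a1+a2=13.882 → R2 fires; R=1 G=2 D=12
Draw 7: a1=6.840, a2=4.152, a3=0.284, a4=0.886, a0=12.162; τ=−ln(0.6819)/12.162=0.031 → t=0.289; u2·a0=0.4611·12.162=5.608 ≤ a1=6.840 → R1 fires; R=1 G=3 D=11
Draw 8: a1=9.405, a2=3.806, a3=0.426, a4=1.329, a0=14.966; τ=−ln(0.1370)/14.966=0.133 → t=0.422; u2·a0=0.2244·14.966=3.358 ≤ a1=9.405 → R1 fires; R=1 G=4 D=10
Draw 9: a1=11.400, a2=3.460, a3=0.568, a4=1.772, a0=17.200; τ=−ln(0.7964)/17.200=0.013 → t=0.435; u2·a0=0.7410·17.200=12.745; a1=11.400 < 12.745 ≤ a1+a2=14.860 → R2 fires; R=0 G=4 D=11
Draw 10: a1=12.540, a2=0.000, a3=0.568, a4=0.000, a0=13.108; τ=−ln(0.5696)/13.108=0.043 → t=0.478; u2·a0=0.2805·13.108=3.677 ≤ a1=12.540 → R1 fires; R=0 G=5 D=10
Draw 11: a1=14.250, a2=0.000, a3=0.710, a4=0.000, a0=14.960; τ=−ln(0.8938)/14.960=0.008 → t=0.486; u2·a0=0.1763·14.960=2.637 ≤ a1=14.250 → R1 fires; R=0 G=6 D=9
Draw 12: a1=15.390, a2=0.000, a3=0.852, a4=0.000, a0=16.242; τ=−ln(0.8734)/16.242=0.008 → t=0.494; u2·a0=0.4133·16.242=6.713 ≤ a1=15.390 → R1 fires; R=0 G=7 D=8
Draw 13: a1=15.960, a2=0.000, a3=0.994, a4=0.000, a0=16.954; τ=−ln(0.0602)/16.954=0.166 → t=0.660 > T=0.63: stop.
Read off G at T=0.63: 7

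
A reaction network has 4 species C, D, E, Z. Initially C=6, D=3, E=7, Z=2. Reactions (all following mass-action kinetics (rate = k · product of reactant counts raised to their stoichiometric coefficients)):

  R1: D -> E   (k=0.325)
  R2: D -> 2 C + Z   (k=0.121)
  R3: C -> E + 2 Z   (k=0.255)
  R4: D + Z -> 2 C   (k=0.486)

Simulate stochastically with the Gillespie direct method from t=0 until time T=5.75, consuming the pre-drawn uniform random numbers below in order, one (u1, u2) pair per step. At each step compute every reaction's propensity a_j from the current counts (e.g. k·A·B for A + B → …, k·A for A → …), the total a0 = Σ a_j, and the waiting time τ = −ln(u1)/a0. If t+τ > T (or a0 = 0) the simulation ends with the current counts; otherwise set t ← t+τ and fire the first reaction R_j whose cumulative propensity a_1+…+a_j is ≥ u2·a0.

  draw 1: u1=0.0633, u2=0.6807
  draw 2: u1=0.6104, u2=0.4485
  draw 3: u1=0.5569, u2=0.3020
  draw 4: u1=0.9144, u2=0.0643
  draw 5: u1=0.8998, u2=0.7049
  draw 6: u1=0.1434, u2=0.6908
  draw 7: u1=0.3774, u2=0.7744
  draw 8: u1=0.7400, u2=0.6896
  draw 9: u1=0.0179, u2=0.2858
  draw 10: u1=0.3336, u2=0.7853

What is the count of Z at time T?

Z at T = 12

t=0.000: C=6 D=3 E=7 Z=2
Draw 1: a1=0.975, a2=0.363, a3=1.530, a4=2.916, a0=5.784; τ=−ln(0.0633)/5.784=0.477 → t=0.477; u2·a0=0.6807·5.784=3.937; a1+…+a3=2.868 < 3.937 ≤ a1+…+a4=5.784 → R4 fires; C=8 D=2 E=7 Z=1
Draw 2: a1=0.650, a2=0.242, a3=2.040, a4=0.972, a0=3.904; τ=−ln(0.6104)/3.904=0.126 → t=0.604; u2·a0=0.4485·3.904=1.751; a1+a2=0.892 < 1.751 ≤ a1+…+a3=2.932 → R3 fires; C=7 D=2 E=8 Z=3
Draw 3: a1=0.650, a2=0.242, a3=1.785, a4=2.916, a0=5.593; τ=−ln(0.5569)/5.593=0.105 → t=0.708; u2·a0=0.3020·5.593=1.689; a1+a2=0.892 < 1.689 ≤ a1+…+a3=2.677 → R3 fires; C=6 D=2 E=9 Z=5
Draw 4: a1=0.650, a2=0.242, a3=1.530, a4=4.860, a0=7.282; τ=−ln(0.9144)/7.282=0.012 → t=0.721; u2·a0=0.0643·7.282=0.468 ≤ a1=0.650 → R1 fires; C=6 D=1 E=10 Z=5
Draw 5: a1=0.325, a2=0.121, a3=1.530, a4=2.430, a0=4.406; τ=−ln(0.8998)/4.406=0.024 → t=0.745; u2·a0=0.7049·4.406=3.106; a1+…+a3=1.976 < 3.106 ≤ a1+…+a4=4.406 → R4 fires; C=8 D=0 E=10 Z=4
Draw 6: a1=0.000, a2=0.000, a3=2.040, a4=0.000, a0=2.040; τ=−ln(0.1434)/2.040=0.952 → t=1.697; u2·a0=0.6908·2.040=1.409; a1+a2=0.000 < 1.409 ≤ a1+…+a3=2.040 → R3 fires; C=7 D=0 E=11 Z=6
Draw 7: a1=0.000, a2=0.000, a3=1.785, a4=0.000, a0=1.785; τ=−ln(0.3774)/1.785=0.546 → t=2.242; u2·a0=0.7744·1.785=1.382; a1+a2=0.000 < 1.382 ≤ a1+…+a3=1.785 → R3 fires; C=6 D=0 E=12 Z=8
Draw 8: a1=0.000, a2=0.000, a3=1.530, a4=0.000, a0=1.530; τ=−ln(0.7400)/1.530=0.197 → t=2.439; u2·a0=0.6896·1.530=1.055; a1+a2=0.000 < 1.055 ≤ a1+…+a3=1.530 → R3 fires; C=5 D=0 E=13 Z=10
Draw 9: a1=0.000, a2=0.000, a3=1.275, a4=0.000, a0=1.275; τ=−ln(0.0179)/1.275=3.155 → t=5.595; u2·a0=0.2858·1.275=0.364; a1+a2=0.000 < 0.364 ≤ a1+…+a3=1.275 → R3 fires; C=4 D=0 E=14 Z=12
Draw 10: a1=0.000, a2=0.000, a3=1.020, a4=0.000, a0=1.020; τ=−ln(0.3336)/1.020=1.076 → t=6.671 > T=5.75: stop.
Read off Z at T=5.75: 12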